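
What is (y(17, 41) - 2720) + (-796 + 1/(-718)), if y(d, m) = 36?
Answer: -2498641/718 ≈ -3480.0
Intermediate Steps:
(y(17, 41) - 2720) + (-796 + 1/(-718)) = (36 - 2720) + (-796 + 1/(-718)) = -2684 + (-796 - 1/718) = -2684 - 571529/718 = -2498641/718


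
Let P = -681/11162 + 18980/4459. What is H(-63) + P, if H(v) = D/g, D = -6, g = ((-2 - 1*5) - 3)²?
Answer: 197915288/47857075 ≈ 4.1356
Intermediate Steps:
g = 100 (g = ((-2 - 5) - 3)² = (-7 - 3)² = (-10)² = 100)
H(v) = -3/50 (H(v) = -6/100 = -6*1/100 = -3/50)
P = 16062937/3828566 (P = -681*1/11162 + 18980*(1/4459) = -681/11162 + 1460/343 = 16062937/3828566 ≈ 4.1955)
H(-63) + P = -3/50 + 16062937/3828566 = 197915288/47857075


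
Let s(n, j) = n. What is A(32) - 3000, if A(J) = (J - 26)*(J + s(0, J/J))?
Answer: -2808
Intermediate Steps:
A(J) = J*(-26 + J) (A(J) = (J - 26)*(J + 0) = (-26 + J)*J = J*(-26 + J))
A(32) - 3000 = 32*(-26 + 32) - 3000 = 32*6 - 3000 = 192 - 3000 = -2808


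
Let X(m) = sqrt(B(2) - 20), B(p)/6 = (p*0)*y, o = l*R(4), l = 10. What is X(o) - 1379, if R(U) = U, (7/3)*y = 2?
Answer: -1379 + 2*I*sqrt(5) ≈ -1379.0 + 4.4721*I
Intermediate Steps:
y = 6/7 (y = (3/7)*2 = 6/7 ≈ 0.85714)
o = 40 (o = 10*4 = 40)
B(p) = 0 (B(p) = 6*((p*0)*(6/7)) = 6*(0*(6/7)) = 6*0 = 0)
X(m) = 2*I*sqrt(5) (X(m) = sqrt(0 - 20) = sqrt(-20) = 2*I*sqrt(5))
X(o) - 1379 = 2*I*sqrt(5) - 1379 = -1379 + 2*I*sqrt(5)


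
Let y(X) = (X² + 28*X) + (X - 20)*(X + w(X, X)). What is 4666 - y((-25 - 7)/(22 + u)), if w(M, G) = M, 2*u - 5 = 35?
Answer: 684302/147 ≈ 4655.1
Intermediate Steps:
u = 20 (u = 5/2 + (½)*35 = 5/2 + 35/2 = 20)
y(X) = X² + 28*X + 2*X*(-20 + X) (y(X) = (X² + 28*X) + (X - 20)*(X + X) = (X² + 28*X) + (-20 + X)*(2*X) = (X² + 28*X) + 2*X*(-20 + X) = X² + 28*X + 2*X*(-20 + X))
4666 - y((-25 - 7)/(22 + u)) = 4666 - 3*(-25 - 7)/(22 + 20)*(-4 + (-25 - 7)/(22 + 20)) = 4666 - 3*(-32/42)*(-4 - 32/42) = 4666 - 3*(-32*1/42)*(-4 - 32*1/42) = 4666 - 3*(-16)*(-4 - 16/21)/21 = 4666 - 3*(-16)*(-100)/(21*21) = 4666 - 1*1600/147 = 4666 - 1600/147 = 684302/147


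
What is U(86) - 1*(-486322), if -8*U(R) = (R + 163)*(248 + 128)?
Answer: 474619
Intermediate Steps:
U(R) = -7661 - 47*R (U(R) = -(R + 163)*(248 + 128)/8 = -(163 + R)*376/8 = -(61288 + 376*R)/8 = -7661 - 47*R)
U(86) - 1*(-486322) = (-7661 - 47*86) - 1*(-486322) = (-7661 - 4042) + 486322 = -11703 + 486322 = 474619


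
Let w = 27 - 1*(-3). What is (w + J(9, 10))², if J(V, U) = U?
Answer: 1600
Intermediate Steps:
w = 30 (w = 27 + 3 = 30)
(w + J(9, 10))² = (30 + 10)² = 40² = 1600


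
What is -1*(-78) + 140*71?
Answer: 10018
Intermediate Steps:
-1*(-78) + 140*71 = 78 + 9940 = 10018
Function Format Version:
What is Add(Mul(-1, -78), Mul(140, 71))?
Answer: 10018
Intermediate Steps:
Add(Mul(-1, -78), Mul(140, 71)) = Add(78, 9940) = 10018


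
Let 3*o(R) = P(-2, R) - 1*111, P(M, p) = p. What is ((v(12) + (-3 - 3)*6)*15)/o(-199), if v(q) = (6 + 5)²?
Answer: -765/62 ≈ -12.339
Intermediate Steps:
v(q) = 121 (v(q) = 11² = 121)
o(R) = -37 + R/3 (o(R) = (R - 1*111)/3 = (R - 111)/3 = (-111 + R)/3 = -37 + R/3)
((v(12) + (-3 - 3)*6)*15)/o(-199) = ((121 + (-3 - 3)*6)*15)/(-37 + (⅓)*(-199)) = ((121 - 6*6)*15)/(-37 - 199/3) = ((121 - 36)*15)/(-310/3) = (85*15)*(-3/310) = 1275*(-3/310) = -765/62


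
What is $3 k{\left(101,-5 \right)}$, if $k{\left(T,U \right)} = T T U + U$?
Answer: $-153030$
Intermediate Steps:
$k{\left(T,U \right)} = U + U T^{2}$ ($k{\left(T,U \right)} = T^{2} U + U = U T^{2} + U = U + U T^{2}$)
$3 k{\left(101,-5 \right)} = 3 \left(- 5 \left(1 + 101^{2}\right)\right) = 3 \left(- 5 \left(1 + 10201\right)\right) = 3 \left(\left(-5\right) 10202\right) = 3 \left(-51010\right) = -153030$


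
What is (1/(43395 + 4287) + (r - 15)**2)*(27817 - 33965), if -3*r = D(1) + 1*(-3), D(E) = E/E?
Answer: -30112913222/23841 ≈ -1.2631e+6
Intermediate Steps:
D(E) = 1
r = 2/3 (r = -(1 + 1*(-3))/3 = -(1 - 3)/3 = -1/3*(-2) = 2/3 ≈ 0.66667)
(1/(43395 + 4287) + (r - 15)**2)*(27817 - 33965) = (1/(43395 + 4287) + (2/3 - 15)**2)*(27817 - 33965) = (1/47682 + (-43/3)**2)*(-6148) = (1/47682 + 1849/9)*(-6148) = (9796003/47682)*(-6148) = -30112913222/23841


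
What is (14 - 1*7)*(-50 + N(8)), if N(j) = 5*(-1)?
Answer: -385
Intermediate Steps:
N(j) = -5
(14 - 1*7)*(-50 + N(8)) = (14 - 1*7)*(-50 - 5) = (14 - 7)*(-55) = 7*(-55) = -385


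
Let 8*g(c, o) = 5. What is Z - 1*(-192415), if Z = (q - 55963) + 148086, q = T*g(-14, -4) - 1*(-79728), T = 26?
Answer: 1457129/4 ≈ 3.6428e+5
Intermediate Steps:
g(c, o) = 5/8 (g(c, o) = (⅛)*5 = 5/8)
q = 318977/4 (q = 26*(5/8) - 1*(-79728) = 65/4 + 79728 = 318977/4 ≈ 79744.)
Z = 687469/4 (Z = (318977/4 - 55963) + 148086 = 95125/4 + 148086 = 687469/4 ≈ 1.7187e+5)
Z - 1*(-192415) = 687469/4 - 1*(-192415) = 687469/4 + 192415 = 1457129/4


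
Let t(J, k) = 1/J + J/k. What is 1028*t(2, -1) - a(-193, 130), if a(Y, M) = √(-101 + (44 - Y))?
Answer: -1542 - 2*√34 ≈ -1553.7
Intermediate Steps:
t(J, k) = 1/J + J/k
a(Y, M) = √(-57 - Y)
1028*t(2, -1) - a(-193, 130) = 1028*(1/2 + 2/(-1)) - √(-57 - 1*(-193)) = 1028*(½ + 2*(-1)) - √(-57 + 193) = 1028*(½ - 2) - √136 = 1028*(-3/2) - 2*√34 = -1542 - 2*√34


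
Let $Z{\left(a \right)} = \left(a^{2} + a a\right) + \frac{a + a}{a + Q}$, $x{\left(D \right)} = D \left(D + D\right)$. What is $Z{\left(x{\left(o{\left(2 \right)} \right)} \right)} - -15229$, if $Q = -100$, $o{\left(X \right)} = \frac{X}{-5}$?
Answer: $\frac{5929869119}{389375} \approx 15229.0$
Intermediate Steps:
$o{\left(X \right)} = - \frac{X}{5}$ ($o{\left(X \right)} = X \left(- \frac{1}{5}\right) = - \frac{X}{5}$)
$x{\left(D \right)} = 2 D^{2}$ ($x{\left(D \right)} = D 2 D = 2 D^{2}$)
$Z{\left(a \right)} = 2 a^{2} + \frac{2 a}{-100 + a}$ ($Z{\left(a \right)} = \left(a^{2} + a a\right) + \frac{a + a}{a - 100} = \left(a^{2} + a^{2}\right) + \frac{2 a}{-100 + a} = 2 a^{2} + \frac{2 a}{-100 + a}$)
$Z{\left(x{\left(o{\left(2 \right)} \right)} \right)} - -15229 = \frac{2 \cdot 2 \left(\left(- \frac{1}{5}\right) 2\right)^{2} \left(1 + \left(2 \left(\left(- \frac{1}{5}\right) 2\right)^{2}\right)^{2} - 100 \cdot 2 \left(\left(- \frac{1}{5}\right) 2\right)^{2}\right)}{-100 + 2 \left(\left(- \frac{1}{5}\right) 2\right)^{2}} - -15229 = \frac{2 \cdot 2 \left(- \frac{2}{5}\right)^{2} \left(1 + \left(2 \left(- \frac{2}{5}\right)^{2}\right)^{2} - 100 \cdot 2 \left(- \frac{2}{5}\right)^{2}\right)}{-100 + 2 \left(- \frac{2}{5}\right)^{2}} + 15229 = \frac{2 \cdot 2 \cdot \frac{4}{25} \left(1 + \left(2 \cdot \frac{4}{25}\right)^{2} - 100 \cdot 2 \cdot \frac{4}{25}\right)}{-100 + 2 \cdot \frac{4}{25}} + 15229 = 2 \cdot \frac{8}{25} \frac{1}{-100 + \frac{8}{25}} \left(1 + \left(\frac{8}{25}\right)^{2} - 32\right) + 15229 = 2 \cdot \frac{8}{25} \frac{1}{- \frac{2492}{25}} \left(1 + \frac{64}{625} - 32\right) + 15229 = 2 \cdot \frac{8}{25} \left(- \frac{25}{2492}\right) \left(- \frac{19311}{625}\right) + 15229 = \frac{77244}{389375} + 15229 = \frac{5929869119}{389375}$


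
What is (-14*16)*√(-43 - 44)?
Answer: -224*I*√87 ≈ -2089.3*I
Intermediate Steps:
(-14*16)*√(-43 - 44) = -224*I*√87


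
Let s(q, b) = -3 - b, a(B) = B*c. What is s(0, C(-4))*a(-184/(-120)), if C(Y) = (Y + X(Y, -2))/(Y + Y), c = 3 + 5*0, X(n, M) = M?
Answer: -69/4 ≈ -17.250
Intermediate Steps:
c = 3 (c = 3 + 0 = 3)
C(Y) = (-2 + Y)/(2*Y) (C(Y) = (Y - 2)/(Y + Y) = (-2 + Y)/((2*Y)) = (-2 + Y)*(1/(2*Y)) = (-2 + Y)/(2*Y))
a(B) = 3*B (a(B) = B*3 = 3*B)
s(0, C(-4))*a(-184/(-120)) = (-3 - (-2 - 4)/(2*(-4)))*(3*(-184/(-120))) = (-3 - (-1)*(-6)/(2*4))*(3*(-184*(-1/120))) = (-3 - 1*¾)*(3*(23/15)) = (-3 - ¾)*(23/5) = -15/4*23/5 = -69/4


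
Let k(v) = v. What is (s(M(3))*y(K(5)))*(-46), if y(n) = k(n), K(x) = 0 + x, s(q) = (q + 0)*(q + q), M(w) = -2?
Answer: -1840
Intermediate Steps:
s(q) = 2*q**2 (s(q) = q*(2*q) = 2*q**2)
K(x) = x
y(n) = n
(s(M(3))*y(K(5)))*(-46) = ((2*(-2)**2)*5)*(-46) = ((2*4)*5)*(-46) = (8*5)*(-46) = 40*(-46) = -1840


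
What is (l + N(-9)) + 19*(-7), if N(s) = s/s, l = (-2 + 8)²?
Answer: -96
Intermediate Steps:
l = 36 (l = 6² = 36)
N(s) = 1
(l + N(-9)) + 19*(-7) = (36 + 1) + 19*(-7) = 37 - 133 = -96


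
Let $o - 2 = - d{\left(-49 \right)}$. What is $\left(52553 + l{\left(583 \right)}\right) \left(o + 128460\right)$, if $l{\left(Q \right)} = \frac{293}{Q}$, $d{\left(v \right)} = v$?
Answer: $\frac{3937408947612}{583} \approx 6.7537 \cdot 10^{9}$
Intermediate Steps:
$o = 51$ ($o = 2 - -49 = 2 + 49 = 51$)
$\left(52553 + l{\left(583 \right)}\right) \left(o + 128460\right) = \left(52553 + \frac{293}{583}\right) \left(51 + 128460\right) = \left(52553 + 293 \cdot \frac{1}{583}\right) 128511 = \left(52553 + \frac{293}{583}\right) 128511 = \frac{30638692}{583} \cdot 128511 = \frac{3937408947612}{583}$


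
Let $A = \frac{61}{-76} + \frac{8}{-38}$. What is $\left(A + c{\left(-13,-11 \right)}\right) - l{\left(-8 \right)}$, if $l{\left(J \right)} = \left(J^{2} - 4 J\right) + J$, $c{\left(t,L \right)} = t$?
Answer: $- \frac{7753}{76} \approx -102.01$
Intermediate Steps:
$A = - \frac{77}{76}$ ($A = 61 \left(- \frac{1}{76}\right) + 8 \left(- \frac{1}{38}\right) = - \frac{61}{76} - \frac{4}{19} = - \frac{77}{76} \approx -1.0132$)
$l{\left(J \right)} = J^{2} - 3 J$
$\left(A + c{\left(-13,-11 \right)}\right) - l{\left(-8 \right)} = \left(- \frac{77}{76} - 13\right) - - 8 \left(-3 - 8\right) = - \frac{1065}{76} - \left(-8\right) \left(-11\right) = - \frac{1065}{76} - 88 = - \frac{7753}{76}$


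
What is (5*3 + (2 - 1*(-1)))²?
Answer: 324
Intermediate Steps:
(5*3 + (2 - 1*(-1)))² = (15 + (2 + 1))² = (15 + 3)² = 18² = 324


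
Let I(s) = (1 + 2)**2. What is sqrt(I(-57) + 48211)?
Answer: 2*sqrt(12055) ≈ 219.59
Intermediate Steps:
I(s) = 9 (I(s) = 3**2 = 9)
sqrt(I(-57) + 48211) = sqrt(9 + 48211) = sqrt(48220) = 2*sqrt(12055)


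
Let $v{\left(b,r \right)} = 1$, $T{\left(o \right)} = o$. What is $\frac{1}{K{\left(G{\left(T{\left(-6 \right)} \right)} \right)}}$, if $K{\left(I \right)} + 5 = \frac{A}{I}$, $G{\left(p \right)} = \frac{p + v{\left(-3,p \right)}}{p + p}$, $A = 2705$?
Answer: $\frac{1}{6487} \approx 0.00015415$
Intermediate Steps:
$G{\left(p \right)} = \frac{1 + p}{2 p}$ ($G{\left(p \right)} = \frac{p + 1}{p + p} = \frac{1 + p}{2 p}$)
$K{\left(I \right)} = -5 + \frac{2705}{I}$
$\frac{1}{K{\left(G{\left(T{\left(-6 \right)} \right)} \right)}} = \frac{1}{-5 + \frac{2705}{\frac{1}{2} \frac{1}{-6} \left(1 - 6\right)}} = \frac{1}{-5 + \frac{2705}{\frac{1}{2} \left(- \frac{1}{6}\right) \left(-5\right)}} = \frac{1}{-5 + \frac{2705}{\frac{5}{12}}} = \frac{1}{-5 + 2705 \cdot \frac{12}{5}} = \frac{1}{-5 + 6492} = \frac{1}{6487}$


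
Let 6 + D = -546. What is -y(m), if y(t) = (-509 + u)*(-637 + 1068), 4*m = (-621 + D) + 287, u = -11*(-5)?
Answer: 195674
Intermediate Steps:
u = 55
D = -552 (D = -6 - 546 = -552)
m = -443/2 (m = ((-621 - 552) + 287)/4 = (-1173 + 287)/4 = (¼)*(-886) = -443/2 ≈ -221.50)
y(t) = -195674 (y(t) = (-509 + 55)*(-637 + 1068) = -454*431 = -195674)
-y(m) = -1*(-195674) = 195674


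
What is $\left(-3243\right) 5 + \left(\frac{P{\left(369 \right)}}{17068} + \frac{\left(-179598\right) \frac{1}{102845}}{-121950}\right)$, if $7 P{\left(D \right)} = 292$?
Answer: $- \frac{1012398065936420473}{62435906224125} \approx -16215.0$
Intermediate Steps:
$P{\left(D \right)} = \frac{292}{7}$ ($P{\left(D \right)} = \frac{1}{7} \cdot 292 = \frac{292}{7}$)
$\left(-3243\right) 5 + \left(\frac{P{\left(369 \right)}}{17068} + \frac{\left(-179598\right) \frac{1}{102845}}{-121950}\right) = \left(-3243\right) 5 + \left(\frac{292}{7 \cdot 17068} + \frac{\left(-179598\right) \frac{1}{102845}}{-121950}\right) = -16215 + \left(\frac{292}{7} \cdot \frac{1}{17068} + \left(-179598\right) \frac{1}{102845} \left(- \frac{1}{121950}\right)\right) = -16215 + \left(\frac{73}{29869} - - \frac{29933}{2090324625}\right) = -16215 + \left(\frac{73}{29869} + \frac{29933}{2090324625}\right) = -16215 + \frac{153487766402}{62435906224125} = - \frac{1012398065936420473}{62435906224125}$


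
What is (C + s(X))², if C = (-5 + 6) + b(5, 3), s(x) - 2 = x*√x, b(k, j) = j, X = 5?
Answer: 161 + 60*√5 ≈ 295.16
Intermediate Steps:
s(x) = 2 + x^(3/2) (s(x) = 2 + x*√x = 2 + x^(3/2))
C = 4 (C = (-5 + 6) + 3 = 1 + 3 = 4)
(C + s(X))² = (4 + (2 + 5^(3/2)))² = (4 + (2 + 5*√5))² = (6 + 5*√5)²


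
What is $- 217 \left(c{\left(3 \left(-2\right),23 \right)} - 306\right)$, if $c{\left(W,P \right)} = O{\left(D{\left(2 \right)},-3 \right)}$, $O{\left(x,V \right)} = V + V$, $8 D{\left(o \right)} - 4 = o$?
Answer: $67704$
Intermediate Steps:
$D{\left(o \right)} = \frac{1}{2} + \frac{o}{8}$
$O{\left(x,V \right)} = 2 V$
$c{\left(W,P \right)} = -6$ ($c{\left(W,P \right)} = 2 \left(-3\right) = -6$)
$- 217 \left(c{\left(3 \left(-2\right),23 \right)} - 306\right) = - 217 \left(-6 - 306\right) = \left(-217\right) \left(-312\right) = 67704$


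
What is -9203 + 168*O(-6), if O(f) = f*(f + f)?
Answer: 2893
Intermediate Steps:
O(f) = 2*f**2 (O(f) = f*(2*f) = 2*f**2)
-9203 + 168*O(-6) = -9203 + 168*(2*(-6)**2) = -9203 + 168*(2*36) = -9203 + 168*72 = -9203 + 12096 = 2893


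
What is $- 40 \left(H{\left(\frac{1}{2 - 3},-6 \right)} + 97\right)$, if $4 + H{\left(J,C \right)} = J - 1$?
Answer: $-3640$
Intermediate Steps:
$H{\left(J,C \right)} = -5 + J$ ($H{\left(J,C \right)} = -4 + \left(J - 1\right) = -4 + \left(-1 + J\right) = -5 + J$)
$- 40 \left(H{\left(\frac{1}{2 - 3},-6 \right)} + 97\right) = - 40 \left(\left(-5 + \frac{1}{2 - 3}\right) + 97\right) = - 40 \left(\left(-5 + \frac{1}{-1}\right) + 97\right) = - 40 \left(\left(-5 - 1\right) + 97\right) = - 40 \left(-6 + 97\right) = \left(-40\right) 91 = -3640$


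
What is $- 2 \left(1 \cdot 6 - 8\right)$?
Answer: $4$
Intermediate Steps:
$- 2 \left(1 \cdot 6 - 8\right) = - 2 \left(6 - 8\right) = \left(-2\right) \left(-2\right) = 4$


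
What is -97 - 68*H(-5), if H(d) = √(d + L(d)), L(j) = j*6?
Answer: -97 - 68*I*√35 ≈ -97.0 - 402.29*I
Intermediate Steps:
L(j) = 6*j
H(d) = √7*√d (H(d) = √(d + 6*d) = √(7*d) = √7*√d)
-97 - 68*H(-5) = -97 - 68*√7*√(-5) = -97 - 68*√7*I*√5 = -97 - 68*I*√35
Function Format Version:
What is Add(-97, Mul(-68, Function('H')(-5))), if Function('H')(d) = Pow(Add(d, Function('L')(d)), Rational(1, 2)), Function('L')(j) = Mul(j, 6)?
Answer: Add(-97, Mul(-68, I, Pow(35, Rational(1, 2)))) ≈ Add(-97.000, Mul(-402.29, I))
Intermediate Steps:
Function('L')(j) = Mul(6, j)
Function('H')(d) = Mul(Pow(7, Rational(1, 2)), Pow(d, Rational(1, 2))) (Function('H')(d) = Pow(Add(d, Mul(6, d)), Rational(1, 2)) = Pow(Mul(7, d), Rational(1, 2)) = Mul(Pow(7, Rational(1, 2)), Pow(d, Rational(1, 2))))
Add(-97, Mul(-68, Function('H')(-5))) = Add(-97, Mul(-68, Mul(Pow(7, Rational(1, 2)), Pow(-5, Rational(1, 2))))) = Add(-97, Mul(-68, Mul(Pow(7, Rational(1, 2)), Mul(I, Pow(5, Rational(1, 2)))))) = Add(-97, Mul(-68, Mul(I, Pow(35, Rational(1, 2))))) = Add(-97, Mul(-68, I, Pow(35, Rational(1, 2))))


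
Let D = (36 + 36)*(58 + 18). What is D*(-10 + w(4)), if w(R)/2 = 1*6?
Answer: 10944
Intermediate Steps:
w(R) = 12 (w(R) = 2*(1*6) = 2*6 = 12)
D = 5472 (D = 72*76 = 5472)
D*(-10 + w(4)) = 5472*(-10 + 12) = 5472*2 = 10944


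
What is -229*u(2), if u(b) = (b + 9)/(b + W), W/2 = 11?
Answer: -2519/24 ≈ -104.96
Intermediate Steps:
W = 22 (W = 2*11 = 22)
u(b) = (9 + b)/(22 + b) (u(b) = (b + 9)/(b + 22) = (9 + b)/(22 + b))
-229*u(2) = -229*(9 + 2)/(22 + 2) = -229*11/24 = -2519/24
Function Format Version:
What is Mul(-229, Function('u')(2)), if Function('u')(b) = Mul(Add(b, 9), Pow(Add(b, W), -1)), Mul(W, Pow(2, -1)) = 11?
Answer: Rational(-2519, 24) ≈ -104.96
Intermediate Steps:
W = 22 (W = Mul(2, 11) = 22)
Function('u')(b) = Mul(Pow(Add(22, b), -1), Add(9, b)) (Function('u')(b) = Mul(Add(b, 9), Pow(Add(b, 22), -1)) = Mul(Add(9, b), Pow(Add(22, b), -1)) = Mul(Pow(Add(22, b), -1), Add(9, b)))
Mul(-229, Function('u')(2)) = Mul(-229, Mul(Pow(Add(22, 2), -1), Add(9, 2))) = Mul(-229, Mul(Pow(24, -1), 11)) = Mul(-229, Mul(Rational(1, 24), 11)) = Mul(-229, Rational(11, 24)) = Rational(-2519, 24)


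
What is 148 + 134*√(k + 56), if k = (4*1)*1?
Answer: 148 + 268*√15 ≈ 1186.0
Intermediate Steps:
k = 4 (k = 4*1 = 4)
148 + 134*√(k + 56) = 148 + 134*√(4 + 56) = 148 + 134*√60 = 148 + 134*(2*√15) = 148 + 268*√15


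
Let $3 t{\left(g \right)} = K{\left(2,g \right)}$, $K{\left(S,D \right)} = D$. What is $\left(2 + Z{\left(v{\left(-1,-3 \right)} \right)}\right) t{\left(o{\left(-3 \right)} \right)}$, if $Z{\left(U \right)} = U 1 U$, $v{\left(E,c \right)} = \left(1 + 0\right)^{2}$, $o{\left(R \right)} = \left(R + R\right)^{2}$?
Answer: $36$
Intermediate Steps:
$o{\left(R \right)} = 4 R^{2}$ ($o{\left(R \right)} = \left(2 R\right)^{2} = 4 R^{2}$)
$t{\left(g \right)} = \frac{g}{3}$
$v{\left(E,c \right)} = 1$ ($v{\left(E,c \right)} = 1^{2} = 1$)
$Z{\left(U \right)} = U^{2}$ ($Z{\left(U \right)} = U U = U^{2}$)
$\left(2 + Z{\left(v{\left(-1,-3 \right)} \right)}\right) t{\left(o{\left(-3 \right)} \right)} = \left(2 + 1^{2}\right) \frac{4 \left(-3\right)^{2}}{3} = \left(2 + 1\right) \frac{4 \cdot 9}{3} = 3 \cdot \frac{1}{3} \cdot 36 = 3 \cdot 12 = 36$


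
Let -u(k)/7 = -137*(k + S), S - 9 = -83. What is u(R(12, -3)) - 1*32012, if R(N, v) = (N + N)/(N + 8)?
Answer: -509136/5 ≈ -1.0183e+5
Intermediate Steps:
S = -74 (S = 9 - 83 = -74)
R(N, v) = 2*N/(8 + N) (R(N, v) = (2*N)/(8 + N) = 2*N/(8 + N))
u(k) = -70966 + 959*k (u(k) = -(-959)*(k - 74) = -(-959)*(-74 + k) = -7*(10138 - 137*k) = -70966 + 959*k)
u(R(12, -3)) - 1*32012 = (-70966 + 959*(2*12/(8 + 12))) - 1*32012 = (-70966 + 959*(2*12/20)) - 32012 = (-70966 + 959*(2*12*(1/20))) - 32012 = (-70966 + 959*(6/5)) - 32012 = (-70966 + 5754/5) - 32012 = -349076/5 - 32012 = -509136/5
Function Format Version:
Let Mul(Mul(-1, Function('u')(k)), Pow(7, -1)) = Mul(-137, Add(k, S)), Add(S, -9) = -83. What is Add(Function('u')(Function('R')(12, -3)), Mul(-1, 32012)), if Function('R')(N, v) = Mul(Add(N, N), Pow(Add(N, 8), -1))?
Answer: Rational(-509136, 5) ≈ -1.0183e+5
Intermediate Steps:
S = -74 (S = Add(9, -83) = -74)
Function('R')(N, v) = Mul(2, N, Pow(Add(8, N), -1)) (Function('R')(N, v) = Mul(Mul(2, N), Pow(Add(8, N), -1)) = Mul(2, N, Pow(Add(8, N), -1)))
Function('u')(k) = Add(-70966, Mul(959, k)) (Function('u')(k) = Mul(-7, Mul(-137, Add(k, -74))) = Mul(-7, Mul(-137, Add(-74, k))) = Mul(-7, Add(10138, Mul(-137, k))) = Add(-70966, Mul(959, k)))
Add(Function('u')(Function('R')(12, -3)), Mul(-1, 32012)) = Add(Add(-70966, Mul(959, Mul(2, 12, Pow(Add(8, 12), -1)))), Mul(-1, 32012)) = Add(Add(-70966, Mul(959, Mul(2, 12, Pow(20, -1)))), -32012) = Add(Add(-70966, Mul(959, Mul(2, 12, Rational(1, 20)))), -32012) = Add(Add(-70966, Mul(959, Rational(6, 5))), -32012) = Add(Add(-70966, Rational(5754, 5)), -32012) = Add(Rational(-349076, 5), -32012) = Rational(-509136, 5)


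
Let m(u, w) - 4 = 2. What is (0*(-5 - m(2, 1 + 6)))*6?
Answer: 0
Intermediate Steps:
m(u, w) = 6 (m(u, w) = 4 + 2 = 6)
(0*(-5 - m(2, 1 + 6)))*6 = (0*(-5 - 1*6))*6 = (0*(-5 - 6))*6 = (0*(-11))*6 = 0*6 = 0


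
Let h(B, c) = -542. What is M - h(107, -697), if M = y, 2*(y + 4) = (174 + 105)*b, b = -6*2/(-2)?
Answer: 1375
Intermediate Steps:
b = 6 (b = -12*(-1/2) = 6)
y = 833 (y = -4 + ((174 + 105)*6)/2 = -4 + (279*6)/2 = -4 + (1/2)*1674 = -4 + 837 = 833)
M = 833
M - h(107, -697) = 833 - 1*(-542) = 833 + 542 = 1375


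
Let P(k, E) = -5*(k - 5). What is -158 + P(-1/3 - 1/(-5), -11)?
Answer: -397/3 ≈ -132.33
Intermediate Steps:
P(k, E) = 25 - 5*k (P(k, E) = -5*(-5 + k) = 25 - 5*k)
-158 + P(-1/3 - 1/(-5), -11) = -158 + (25 - 5*(-1/3 - 1/(-5))) = -158 + (25 - 5*(-1*1/3 - 1*(-1/5))) = -158 + (25 - 5*(-1/3 + 1/5)) = -158 + (25 - 5*(-2/15)) = -158 + (25 + 2/3) = -158 + 77/3 = -397/3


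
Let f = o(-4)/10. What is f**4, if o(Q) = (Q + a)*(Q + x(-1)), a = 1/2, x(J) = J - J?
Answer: 2401/625 ≈ 3.8416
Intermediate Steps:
x(J) = 0
a = 1/2 ≈ 0.50000
o(Q) = Q*(1/2 + Q) (o(Q) = (Q + 1/2)*(Q + 0) = (1/2 + Q)*Q = Q*(1/2 + Q))
f = 7/5 (f = -4*(1/2 - 4)/10 = -4*(-7/2)*(1/10) = 14*(1/10) = 7/5 ≈ 1.4000)
f**4 = (7/5)**4 = 2401/625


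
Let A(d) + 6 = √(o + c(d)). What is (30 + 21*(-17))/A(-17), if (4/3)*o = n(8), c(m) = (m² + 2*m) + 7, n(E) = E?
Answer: -981/116 - 327*√67/116 ≈ -31.531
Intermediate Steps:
c(m) = 7 + m² + 2*m
o = 6 (o = (¾)*8 = 6)
A(d) = -6 + √(13 + d² + 2*d) (A(d) = -6 + √(6 + (7 + d² + 2*d)) = -6 + √(13 + d² + 2*d))
(30 + 21*(-17))/A(-17) = (30 + 21*(-17))/(-6 + √(13 + (-17)² + 2*(-17))) = (30 - 357)/(-6 + √(13 + 289 - 34)) = -327/(-6 + √268) = -327/(-6 + 2*√67)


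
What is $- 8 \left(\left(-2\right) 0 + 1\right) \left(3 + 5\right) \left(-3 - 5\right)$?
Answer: $512$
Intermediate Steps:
$- 8 \left(\left(-2\right) 0 + 1\right) \left(3 + 5\right) \left(-3 - 5\right) = - 8 \left(0 + 1\right) 8 \left(-8\right) = \left(-8\right) 1 \left(-64\right) = \left(-8\right) \left(-64\right) = 512$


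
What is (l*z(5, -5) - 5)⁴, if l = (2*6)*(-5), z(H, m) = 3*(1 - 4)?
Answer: 81924750625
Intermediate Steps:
z(H, m) = -9 (z(H, m) = 3*(-3) = -9)
l = -60 (l = 12*(-5) = -60)
(l*z(5, -5) - 5)⁴ = (-60*(-9) - 5)⁴ = (540 - 5)⁴ = 535⁴ = 81924750625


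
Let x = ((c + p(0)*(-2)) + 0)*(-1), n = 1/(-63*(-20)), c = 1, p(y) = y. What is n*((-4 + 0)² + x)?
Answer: 1/84 ≈ 0.011905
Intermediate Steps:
n = 1/1260 (n = -1/63*(-1/20) = 1/1260 ≈ 0.00079365)
x = -1 (x = ((1 + 0*(-2)) + 0)*(-1) = ((1 + 0) + 0)*(-1) = (1 + 0)*(-1) = 1*(-1) = -1)
n*((-4 + 0)² + x) = ((-4 + 0)² - 1)/1260 = ((-4)² - 1)/1260 = (16 - 1)/1260 = (1/1260)*15 = 1/84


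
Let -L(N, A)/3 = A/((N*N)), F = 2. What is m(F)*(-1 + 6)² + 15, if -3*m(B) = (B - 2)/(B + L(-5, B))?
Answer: 15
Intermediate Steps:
L(N, A) = -3*A/N² (L(N, A) = -3*A/(N*N) = -3*A/(N²) = -3*A/N²)
m(B) = -25*(-2 + B)/(66*B) (m(B) = -(B - 2)/(3*(B - 3*B/(-5)²)) = -(-2 + B)/(3*(B - 3*B*1/25)) = -(-2 + B)/(3*(B - 3*B/25)) = -(-2 + B)/(3*(22*B/25)) = -(-2 + B)*25/(22*B)/3 = -25*(-2 + B)/(66*B))
m(F)*(-1 + 6)² + 15 = ((25/66)*(2 - 1*2)/2)*(-1 + 6)² + 15 = ((25/66)*(½)*(2 - 2))*5² + 15 = ((25/66)*(½)*0)*25 + 15 = 0*25 + 15 = 0 + 15 = 15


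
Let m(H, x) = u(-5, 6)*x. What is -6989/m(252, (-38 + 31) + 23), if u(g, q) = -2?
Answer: 6989/32 ≈ 218.41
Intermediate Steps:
m(H, x) = -2*x
-6989/m(252, (-38 + 31) + 23) = -6989*(-1/(2*((-38 + 31) + 23))) = -6989*(-1/(2*(-7 + 23))) = -6989/((-2*16)) = -6989/(-32) = -6989*(-1/32) = 6989/32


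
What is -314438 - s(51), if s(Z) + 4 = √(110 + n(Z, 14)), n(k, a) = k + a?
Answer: -314434 - 5*√7 ≈ -3.1445e+5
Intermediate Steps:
n(k, a) = a + k
s(Z) = -4 + √(124 + Z) (s(Z) = -4 + √(110 + (14 + Z)) = -4 + √(124 + Z))
-314438 - s(51) = -314438 - (-4 + √(124 + 51)) = -314438 - (-4 + √175) = -314438 - (-4 + 5*√7) = -314438 + (4 - 5*√7) = -314434 - 5*√7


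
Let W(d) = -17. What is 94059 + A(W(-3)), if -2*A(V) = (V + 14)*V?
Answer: 188067/2 ≈ 94034.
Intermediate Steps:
A(V) = -V*(14 + V)/2 (A(V) = -(V + 14)*V/2 = -(14 + V)*V/2 = -V*(14 + V)/2)
94059 + A(W(-3)) = 94059 - ½*(-17)*(14 - 17) = 94059 - ½*(-17)*(-3) = 94059 - 51/2 = 188067/2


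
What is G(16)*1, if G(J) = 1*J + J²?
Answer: 272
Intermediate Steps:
G(J) = J + J²
G(16)*1 = (16*(1 + 16))*1 = (16*17)*1 = 272*1 = 272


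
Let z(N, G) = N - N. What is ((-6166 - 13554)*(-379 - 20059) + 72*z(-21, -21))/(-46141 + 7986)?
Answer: -80607472/7631 ≈ -10563.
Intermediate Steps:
z(N, G) = 0
((-6166 - 13554)*(-379 - 20059) + 72*z(-21, -21))/(-46141 + 7986) = ((-6166 - 13554)*(-379 - 20059) + 72*0)/(-46141 + 7986) = (-19720*(-20438) + 0)/(-38155) = (403037360 + 0)*(-1/38155) = 403037360*(-1/38155) = -80607472/7631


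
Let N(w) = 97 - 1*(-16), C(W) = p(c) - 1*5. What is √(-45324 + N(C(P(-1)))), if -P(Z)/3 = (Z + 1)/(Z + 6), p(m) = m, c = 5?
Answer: I*√45211 ≈ 212.63*I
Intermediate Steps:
P(Z) = -3*(1 + Z)/(6 + Z) (P(Z) = -3*(Z + 1)/(Z + 6) = -3*(1 + Z)/(6 + Z))
C(W) = 0 (C(W) = 5 - 1*5 = 5 - 5 = 0)
N(w) = 113 (N(w) = 97 + 16 = 113)
√(-45324 + N(C(P(-1)))) = √(-45324 + 113) = √(-45211) = I*√45211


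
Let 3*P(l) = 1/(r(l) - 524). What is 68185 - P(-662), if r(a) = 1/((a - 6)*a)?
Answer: 47399727030781/695163549 ≈ 68185.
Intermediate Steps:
r(a) = 1/(a*(-6 + a)) (r(a) = 1/((-6 + a)*a) = 1/(a*(-6 + a)))
P(l) = 1/(3*(-524 + 1/(l*(-6 + l)))) (P(l) = 1/(3*(1/(l*(-6 + l)) - 524)) = 1/(3*(-524 + 1/(l*(-6 + l)))))
68185 - P(-662) = 68185 - (-1)*(-662)*(-6 - 662)/(-3 + 1572*(-662)*(-6 - 662)) = 68185 - (-1)*(-662)*(-668)/(-3 + 1572*(-662)*(-668)) = 68185 - (-1)*(-662)*(-668)/(-3 + 695163552) = 68185 - (-1)*(-662)*(-668)/695163549 = 68185 - 1*(-442216/695163549) = 68185 + 442216/695163549 = 47399727030781/695163549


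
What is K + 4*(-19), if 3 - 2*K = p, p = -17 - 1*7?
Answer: -125/2 ≈ -62.500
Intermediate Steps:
p = -24 (p = -17 - 7 = -24)
K = 27/2 (K = 3/2 - 1/2*(-24) = 3/2 + 12 = 27/2 ≈ 13.500)
K + 4*(-19) = 27/2 + 4*(-19) = 27/2 - 76 = -125/2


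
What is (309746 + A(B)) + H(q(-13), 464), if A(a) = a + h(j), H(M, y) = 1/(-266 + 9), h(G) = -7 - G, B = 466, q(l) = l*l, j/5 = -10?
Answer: 79735534/257 ≈ 3.1026e+5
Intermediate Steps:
j = -50 (j = 5*(-10) = -50)
q(l) = l²
H(M, y) = -1/257 (H(M, y) = 1/(-257) = -1/257)
A(a) = 43 + a (A(a) = a + (-7 - 1*(-50)) = a + (-7 + 50) = a + 43 = 43 + a)
(309746 + A(B)) + H(q(-13), 464) = (309746 + (43 + 466)) - 1/257 = (309746 + 509) - 1/257 = 310255 - 1/257 = 79735534/257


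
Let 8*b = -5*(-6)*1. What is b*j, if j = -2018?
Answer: -15135/2 ≈ -7567.5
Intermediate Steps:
b = 15/4 (b = (-5*(-6)*1)/8 = (30*1)/8 = (⅛)*30 = 15/4 ≈ 3.7500)
b*j = (15/4)*(-2018) = -15135/2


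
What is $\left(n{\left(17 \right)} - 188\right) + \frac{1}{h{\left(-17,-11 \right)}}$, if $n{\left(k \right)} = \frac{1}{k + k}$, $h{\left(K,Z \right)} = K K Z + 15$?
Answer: $- \frac{10110579}{53788} \approx -187.97$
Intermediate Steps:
$h{\left(K,Z \right)} = 15 + Z K^{2}$ ($h{\left(K,Z \right)} = K^{2} Z + 15 = Z K^{2} + 15 = 15 + Z K^{2}$)
$n{\left(k \right)} = \frac{1}{2 k}$
$\left(n{\left(17 \right)} - 188\right) + \frac{1}{h{\left(-17,-11 \right)}} = \left(\frac{1}{2 \cdot 17} - 188\right) + \frac{1}{15 - 11 \left(-17\right)^{2}} = \left(\frac{1}{2} \cdot \frac{1}{17} - 188\right) + \frac{1}{15 - 3179} = \left(\frac{1}{34} - 188\right) + \frac{1}{15 - 3179} = - \frac{6391}{34} + \frac{1}{-3164} = - \frac{6391}{34} - \frac{1}{3164} = - \frac{10110579}{53788}$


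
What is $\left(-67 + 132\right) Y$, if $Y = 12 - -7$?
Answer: $1235$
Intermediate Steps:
$Y = 19$ ($Y = 12 + 7 = 19$)
$\left(-67 + 132\right) Y = \left(-67 + 132\right) 19 = 65 \cdot 19 = 1235$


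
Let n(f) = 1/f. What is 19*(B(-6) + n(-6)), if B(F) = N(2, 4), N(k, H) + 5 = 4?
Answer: -133/6 ≈ -22.167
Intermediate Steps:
N(k, H) = -1 (N(k, H) = -5 + 4 = -1)
B(F) = -1
19*(B(-6) + n(-6)) = 19*(-1 + 1/(-6)) = 19*(-1 - ⅙) = 19*(-7/6) = -133/6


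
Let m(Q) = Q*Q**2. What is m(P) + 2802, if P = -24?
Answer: -11022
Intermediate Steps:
m(Q) = Q**3
m(P) + 2802 = (-24)**3 + 2802 = -13824 + 2802 = -11022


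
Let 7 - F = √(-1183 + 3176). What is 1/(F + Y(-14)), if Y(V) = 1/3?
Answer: -66/17453 - 9*√1993/17453 ≈ -0.026803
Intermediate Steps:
Y(V) = ⅓
F = 7 - √1993 (F = 7 - √(-1183 + 3176) = 7 - √1993 ≈ -37.643)
1/(F + Y(-14)) = 1/((7 - √1993) + ⅓) = 1/(22/3 - √1993)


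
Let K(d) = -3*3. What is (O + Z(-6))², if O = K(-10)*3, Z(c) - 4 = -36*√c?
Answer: -7247 + 1656*I*√6 ≈ -7247.0 + 4056.4*I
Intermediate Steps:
K(d) = -9
Z(c) = 4 - 36*√c
O = -27 (O = -9*3 = -27)
(O + Z(-6))² = (-27 + (4 - 36*I*√6))² = (-23 - 36*I*√6)²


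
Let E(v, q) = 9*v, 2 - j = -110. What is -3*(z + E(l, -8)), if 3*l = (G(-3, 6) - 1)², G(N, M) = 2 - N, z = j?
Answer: -480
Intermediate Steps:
j = 112 (j = 2 - 1*(-110) = 2 + 110 = 112)
z = 112
l = 16/3 (l = ((2 - 1*(-3)) - 1)²/3 = ((2 + 3) - 1)²/3 = (5 - 1)²/3 = (⅓)*4² = (⅓)*16 = 16/3 ≈ 5.3333)
-3*(z + E(l, -8)) = -3*(112 + 9*(16/3)) = -3*(112 + 48) = -3*160 = -480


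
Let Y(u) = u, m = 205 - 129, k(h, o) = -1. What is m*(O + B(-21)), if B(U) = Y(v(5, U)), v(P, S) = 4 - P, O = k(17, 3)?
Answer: -152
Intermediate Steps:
O = -1
m = 76
B(U) = -1 (B(U) = 4 - 1*5 = 4 - 5 = -1)
m*(O + B(-21)) = 76*(-1 - 1) = 76*(-2) = -152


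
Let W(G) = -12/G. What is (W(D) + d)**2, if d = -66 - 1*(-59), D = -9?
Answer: 289/9 ≈ 32.111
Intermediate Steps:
d = -7 (d = -66 + 59 = -7)
(W(D) + d)**2 = (-12/(-9) - 7)**2 = (-12*(-1/9) - 7)**2 = (4/3 - 7)**2 = (-17/3)**2 = 289/9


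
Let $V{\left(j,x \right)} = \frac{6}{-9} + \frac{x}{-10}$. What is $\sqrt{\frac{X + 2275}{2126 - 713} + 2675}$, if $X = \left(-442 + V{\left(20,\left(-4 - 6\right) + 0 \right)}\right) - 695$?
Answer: $\frac{2 \sqrt{1335607635}}{1413} \approx 51.728$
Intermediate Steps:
$V{\left(j,x \right)} = - \frac{2}{3} - \frac{x}{10}$ ($V{\left(j,x \right)} = 6 \left(- \frac{1}{9}\right) + x \left(- \frac{1}{10}\right) = - \frac{2}{3} - \frac{x}{10}$)
$X = - \frac{3410}{3}$ ($X = \left(-442 - \left(\frac{2}{3} + \frac{\left(-4 - 6\right) + 0}{10}\right)\right) - 695 = \left(-442 - \left(\frac{2}{3} + \frac{-10 + 0}{10}\right)\right) - 695 = \left(-442 - - \frac{1}{3}\right) - 695 = \left(-442 + \left(- \frac{2}{3} + 1\right)\right) - 695 = \left(-442 + \frac{1}{3}\right) - 695 = - \frac{1325}{3} - 695 = - \frac{3410}{3} \approx -1136.7$)
$\sqrt{\frac{X + 2275}{2126 - 713} + 2675} = \sqrt{\frac{- \frac{3410}{3} + 2275}{2126 - 713} + 2675} = \sqrt{\frac{3415}{3 \cdot 1413} + 2675} = \sqrt{\frac{3415}{3} \cdot \frac{1}{1413} + 2675} = \sqrt{\frac{3415}{4239} + 2675} = \sqrt{\frac{11342740}{4239}} = \frac{2 \sqrt{1335607635}}{1413}$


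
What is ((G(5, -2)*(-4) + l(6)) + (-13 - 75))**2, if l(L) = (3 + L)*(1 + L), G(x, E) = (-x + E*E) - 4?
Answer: 25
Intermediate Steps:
G(x, E) = -4 + E**2 - x (G(x, E) = (-x + E**2) - 4 = (E**2 - x) - 4 = -4 + E**2 - x)
l(L) = (1 + L)*(3 + L)
((G(5, -2)*(-4) + l(6)) + (-13 - 75))**2 = (((-4 + (-2)**2 - 1*5)*(-4) + (3 + 6**2 + 4*6)) + (-13 - 75))**2 = (((-4 + 4 - 5)*(-4) + (3 + 36 + 24)) - 88)**2 = ((-5*(-4) + 63) - 88)**2 = ((20 + 63) - 88)**2 = (83 - 88)**2 = (-5)**2 = 25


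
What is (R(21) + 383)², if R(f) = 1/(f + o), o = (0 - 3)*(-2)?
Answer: 106956964/729 ≈ 1.4672e+5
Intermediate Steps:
o = 6 (o = -3*(-2) = 6)
R(f) = 1/(6 + f) (R(f) = 1/(f + 6) = 1/(6 + f))
(R(21) + 383)² = (1/(6 + 21) + 383)² = (1/27 + 383)² = (10342/27)² = 106956964/729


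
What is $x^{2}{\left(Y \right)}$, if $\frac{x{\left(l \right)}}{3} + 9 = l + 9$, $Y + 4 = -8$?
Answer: $1296$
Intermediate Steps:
$Y = -12$ ($Y = -4 - 8 = -12$)
$x{\left(l \right)} = 3 l$ ($x{\left(l \right)} = -27 + 3 \left(l + 9\right) = -27 + 3 \left(9 + l\right) = -27 + \left(27 + 3 l\right) = 3 l$)
$x^{2}{\left(Y \right)} = \left(3 \left(-12\right)\right)^{2} = \left(-36\right)^{2} = 1296$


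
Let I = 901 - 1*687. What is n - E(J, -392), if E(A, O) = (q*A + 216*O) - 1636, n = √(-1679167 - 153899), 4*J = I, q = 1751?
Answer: -14741/2 + 3*I*√203674 ≈ -7370.5 + 1353.9*I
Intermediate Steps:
I = 214 (I = 901 - 687 = 214)
J = 107/2 (J = (¼)*214 = 107/2 ≈ 53.500)
n = 3*I*√203674 (n = √(-1833066) = 3*I*√203674 ≈ 1353.9*I)
E(A, O) = -1636 + 216*O + 1751*A (E(A, O) = (1751*A + 216*O) - 1636 = (216*O + 1751*A) - 1636 = -1636 + 216*O + 1751*A)
n - E(J, -392) = 3*I*√203674 - (-1636 + 216*(-392) + 1751*(107/2)) = 3*I*√203674 - (-1636 - 84672 + 187357/2) = 3*I*√203674 - 1*14741/2 = 3*I*√203674 - 14741/2 = -14741/2 + 3*I*√203674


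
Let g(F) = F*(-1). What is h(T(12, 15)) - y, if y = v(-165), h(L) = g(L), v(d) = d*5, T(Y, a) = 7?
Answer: 818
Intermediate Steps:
g(F) = -F
v(d) = 5*d
h(L) = -L
y = -825 (y = 5*(-165) = -825)
h(T(12, 15)) - y = -1*7 - 1*(-825) = -7 + 825 = 818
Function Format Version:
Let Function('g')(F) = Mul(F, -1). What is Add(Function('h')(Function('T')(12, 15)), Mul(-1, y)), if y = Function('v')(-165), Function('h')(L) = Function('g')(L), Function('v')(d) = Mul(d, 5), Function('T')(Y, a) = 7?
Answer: 818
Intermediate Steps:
Function('g')(F) = Mul(-1, F)
Function('v')(d) = Mul(5, d)
Function('h')(L) = Mul(-1, L)
y = -825 (y = Mul(5, -165) = -825)
Add(Function('h')(Function('T')(12, 15)), Mul(-1, y)) = Add(Mul(-1, 7), Mul(-1, -825)) = Add(-7, 825) = 818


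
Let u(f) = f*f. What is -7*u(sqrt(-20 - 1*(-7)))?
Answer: 91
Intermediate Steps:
u(f) = f**2
-7*u(sqrt(-20 - 1*(-7))) = -7*(sqrt(-20 - 1*(-7)))**2 = -7*(sqrt(-20 + 7))**2 = -7*(sqrt(-13))**2 = -7*(I*sqrt(13))**2 = -7*(-13) = 91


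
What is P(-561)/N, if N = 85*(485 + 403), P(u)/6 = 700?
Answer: 35/629 ≈ 0.055644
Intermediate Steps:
P(u) = 4200 (P(u) = 6*700 = 4200)
N = 75480 (N = 85*888 = 75480)
P(-561)/N = 4200/75480 = 4200*(1/75480) = 35/629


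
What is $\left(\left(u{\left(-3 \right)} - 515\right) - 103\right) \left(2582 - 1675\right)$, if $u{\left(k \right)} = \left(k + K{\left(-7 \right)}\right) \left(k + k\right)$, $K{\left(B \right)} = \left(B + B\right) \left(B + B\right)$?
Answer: $-1610832$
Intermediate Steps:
$K{\left(B \right)} = 4 B^{2}$ ($K{\left(B \right)} = 2 B 2 B = 4 B^{2}$)
$u{\left(k \right)} = 2 k \left(196 + k\right)$ ($u{\left(k \right)} = \left(k + 4 \left(-7\right)^{2}\right) \left(k + k\right) = \left(k + 4 \cdot 49\right) 2 k = \left(k + 196\right) 2 k = \left(196 + k\right) 2 k = 2 k \left(196 + k\right)$)
$\left(\left(u{\left(-3 \right)} - 515\right) - 103\right) \left(2582 - 1675\right) = \left(\left(2 \left(-3\right) \left(196 - 3\right) - 515\right) - 103\right) \left(2582 - 1675\right) = \left(\left(2 \left(-3\right) 193 - 515\right) - 103\right) 907 = \left(\left(-1158 - 515\right) - 103\right) 907 = \left(-1673 - 103\right) 907 = \left(-1776\right) 907 = -1610832$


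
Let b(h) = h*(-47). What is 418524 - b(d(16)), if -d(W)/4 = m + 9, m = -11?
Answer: 418900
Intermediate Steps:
d(W) = 8 (d(W) = -4*(-11 + 9) = -4*(-2) = 8)
b(h) = -47*h
418524 - b(d(16)) = 418524 - (-47)*8 = 418524 - 1*(-376) = 418524 + 376 = 418900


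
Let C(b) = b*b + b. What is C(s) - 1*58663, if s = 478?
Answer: 170299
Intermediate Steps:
C(b) = b + b**2 (C(b) = b**2 + b = b + b**2)
C(s) - 1*58663 = 478*(1 + 478) - 1*58663 = 478*479 - 58663 = 228962 - 58663 = 170299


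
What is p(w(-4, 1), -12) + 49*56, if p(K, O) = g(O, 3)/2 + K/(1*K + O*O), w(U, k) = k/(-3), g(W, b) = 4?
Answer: 1183525/431 ≈ 2746.0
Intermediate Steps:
w(U, k) = -k/3 (w(U, k) = k*(-⅓) = -k/3)
p(K, O) = 2 + K/(K + O²) (p(K, O) = 4/2 + K/(1*K + O*O) = 4*(½) + K/(K + O²) = 2 + K/(K + O²))
p(w(-4, 1), -12) + 49*56 = (2*(-12)² + 3*(-⅓*1))/(-⅓*1 + (-12)²) + 49*56 = (2*144 + 3*(-⅓))/(-⅓ + 144) + 2744 = (288 - 1)/(431/3) + 2744 = (3/431)*287 + 2744 = 861/431 + 2744 = 1183525/431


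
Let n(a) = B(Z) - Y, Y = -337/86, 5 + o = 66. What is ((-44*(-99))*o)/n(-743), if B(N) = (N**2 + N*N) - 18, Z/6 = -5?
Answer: 22851576/153589 ≈ 148.78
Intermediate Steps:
o = 61 (o = -5 + 66 = 61)
Z = -30 (Z = 6*(-5) = -30)
B(N) = -18 + 2*N**2 (B(N) = (N**2 + N**2) - 18 = 2*N**2 - 18 = -18 + 2*N**2)
Y = -337/86 (Y = -337*1/86 = -337/86 ≈ -3.9186)
n(a) = 153589/86 (n(a) = (-18 + 2*(-30)**2) - 1*(-337/86) = (-18 + 2*900) + 337/86 = (-18 + 1800) + 337/86 = 1782 + 337/86 = 153589/86)
((-44*(-99))*o)/n(-743) = (-44*(-99)*61)/(153589/86) = (4356*61)*(86/153589) = 265716*(86/153589) = 22851576/153589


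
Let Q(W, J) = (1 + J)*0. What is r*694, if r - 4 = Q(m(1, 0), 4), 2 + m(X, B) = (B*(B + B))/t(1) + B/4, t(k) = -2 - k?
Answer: 2776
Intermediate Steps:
m(X, B) = -2 - 2*B**2/3 + B/4 (m(X, B) = -2 + ((B*(B + B))/(-2 - 1*1) + B/4) = -2 + ((B*(2*B))/(-2 - 1) + B*(1/4)) = -2 + ((2*B**2)/(-3) + B/4) = -2 + ((2*B**2)*(-1/3) + B/4) = -2 + (-2*B**2/3 + B/4) = -2 - 2*B**2/3 + B/4)
Q(W, J) = 0
r = 4 (r = 4 + 0 = 4)
r*694 = 4*694 = 2776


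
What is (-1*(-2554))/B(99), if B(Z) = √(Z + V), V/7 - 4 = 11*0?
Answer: 2554*√127/127 ≈ 226.63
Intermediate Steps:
V = 28 (V = 28 + 7*(11*0) = 28 + 7*0 = 28 + 0 = 28)
B(Z) = √(28 + Z) (B(Z) = √(Z + 28) = √(28 + Z))
(-1*(-2554))/B(99) = (-1*(-2554))/(√(28 + 99)) = 2554/(√127) = 2554*(√127/127) = 2554*√127/127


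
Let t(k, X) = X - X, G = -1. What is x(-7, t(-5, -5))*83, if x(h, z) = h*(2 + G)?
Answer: -581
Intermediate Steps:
t(k, X) = 0
x(h, z) = h (x(h, z) = h*(2 - 1) = h*1 = h)
x(-7, t(-5, -5))*83 = -7*83 = -581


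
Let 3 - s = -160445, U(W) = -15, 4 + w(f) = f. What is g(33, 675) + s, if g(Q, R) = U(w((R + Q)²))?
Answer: 160433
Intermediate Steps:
w(f) = -4 + f
g(Q, R) = -15
s = 160448 (s = 3 - 1*(-160445) = 3 + 160445 = 160448)
g(33, 675) + s = -15 + 160448 = 160433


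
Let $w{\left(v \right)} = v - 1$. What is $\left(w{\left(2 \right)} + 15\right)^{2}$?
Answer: $256$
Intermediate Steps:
$w{\left(v \right)} = -1 + v$
$\left(w{\left(2 \right)} + 15\right)^{2} = \left(\left(-1 + 2\right) + 15\right)^{2} = \left(1 + 15\right)^{2} = 16^{2} = 256$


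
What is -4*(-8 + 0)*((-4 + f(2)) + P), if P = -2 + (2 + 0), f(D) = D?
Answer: -64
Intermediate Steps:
P = 0 (P = -2 + 2 = 0)
-4*(-8 + 0)*((-4 + f(2)) + P) = -4*(-8 + 0)*((-4 + 2) + 0) = -(-32)*(-2 + 0) = -(-32)*(-2) = -4*16 = -64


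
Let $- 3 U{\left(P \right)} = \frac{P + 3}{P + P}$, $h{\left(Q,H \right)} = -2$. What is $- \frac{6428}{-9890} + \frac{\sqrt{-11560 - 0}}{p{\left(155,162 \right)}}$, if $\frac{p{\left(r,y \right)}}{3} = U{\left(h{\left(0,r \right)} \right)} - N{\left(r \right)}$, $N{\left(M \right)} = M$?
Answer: $\frac{3214}{4945} - \frac{136 i \sqrt{10}}{1859} \approx 0.64995 - 0.23134 i$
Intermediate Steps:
$U{\left(P \right)} = - \frac{3 + P}{6 P}$ ($U{\left(P \right)} = - \frac{\left(P + 3\right) \frac{1}{P + P}}{3} = - \frac{\left(3 + P\right) \frac{1}{2 P}}{3} = - \frac{\frac{1}{2} \frac{1}{P} \left(3 + P\right)}{3} = - \frac{3 + P}{6 P}$)
$p{\left(r,y \right)} = \frac{1}{4} - 3 r$ ($p{\left(r,y \right)} = 3 \left(\frac{-3 - -2}{6 \left(-2\right)} - r\right) = 3 \left(\frac{1}{6} \left(- \frac{1}{2}\right) \left(-3 + 2\right) - r\right) = 3 \left(\frac{1}{6} \left(- \frac{1}{2}\right) \left(-1\right) - r\right) = 3 \left(\frac{1}{12} - r\right) = \frac{1}{4} - 3 r$)
$- \frac{6428}{-9890} + \frac{\sqrt{-11560 - 0}}{p{\left(155,162 \right)}} = - \frac{6428}{-9890} + \frac{\sqrt{-11560 - 0}}{\frac{1}{4} - 465} = \left(-6428\right) \left(- \frac{1}{9890}\right) + \frac{\sqrt{-11560 + 0}}{\frac{1}{4} - 465} = \frac{3214}{4945} + \frac{\sqrt{-11560}}{- \frac{1859}{4}} = \frac{3214}{4945} + 34 i \sqrt{10} \left(- \frac{4}{1859}\right) = \frac{3214}{4945} - \frac{136 i \sqrt{10}}{1859}$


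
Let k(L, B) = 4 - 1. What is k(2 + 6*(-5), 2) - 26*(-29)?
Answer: 757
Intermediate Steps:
k(L, B) = 3
k(2 + 6*(-5), 2) - 26*(-29) = 3 - 26*(-29) = 3 + 754 = 757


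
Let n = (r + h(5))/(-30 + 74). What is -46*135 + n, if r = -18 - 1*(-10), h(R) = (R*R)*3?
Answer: -273173/44 ≈ -6208.5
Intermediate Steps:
h(R) = 3*R² (h(R) = R²*3 = 3*R²)
r = -8 (r = -18 + 10 = -8)
n = 67/44 (n = (-8 + 3*5²)/(-30 + 74) = (-8 + 3*25)/44 = (-8 + 75)*(1/44) = 67*(1/44) = 67/44 ≈ 1.5227)
-46*135 + n = -46*135 + 67/44 = -6210 + 67/44 = -273173/44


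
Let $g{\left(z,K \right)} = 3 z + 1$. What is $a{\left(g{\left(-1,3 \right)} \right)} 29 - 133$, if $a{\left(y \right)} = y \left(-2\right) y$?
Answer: $-365$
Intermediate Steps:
$g{\left(z,K \right)} = 1 + 3 z$
$a{\left(y \right)} = - 2 y^{2}$ ($a{\left(y \right)} = - 2 y y = - 2 y^{2}$)
$a{\left(g{\left(-1,3 \right)} \right)} 29 - 133 = - 2 \left(1 + 3 \left(-1\right)\right)^{2} \cdot 29 - 133 = - 2 \left(1 - 3\right)^{2} \cdot 29 - 133 = - 2 \left(-2\right)^{2} \cdot 29 - 133 = \left(-2\right) 4 \cdot 29 - 133 = \left(-8\right) 29 - 133 = -232 - 133 = -365$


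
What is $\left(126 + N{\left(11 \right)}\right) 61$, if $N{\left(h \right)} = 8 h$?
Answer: $13054$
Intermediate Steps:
$\left(126 + N{\left(11 \right)}\right) 61 = \left(126 + 8 \cdot 11\right) 61 = \left(126 + 88\right) 61 = 214 \cdot 61 = 13054$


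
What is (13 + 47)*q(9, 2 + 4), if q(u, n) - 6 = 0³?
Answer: 360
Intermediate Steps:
q(u, n) = 6 (q(u, n) = 6 + 0³ = 6 + 0 = 6)
(13 + 47)*q(9, 2 + 4) = (13 + 47)*6 = 60*6 = 360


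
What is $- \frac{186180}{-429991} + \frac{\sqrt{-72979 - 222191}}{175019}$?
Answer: $\frac{186180}{429991} + \frac{i \sqrt{295170}}{175019} \approx 0.43299 + 0.0031042 i$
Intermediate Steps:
$- \frac{186180}{-429991} + \frac{\sqrt{-72979 - 222191}}{175019} = \left(-186180\right) \left(- \frac{1}{429991}\right) + \sqrt{-295170} \cdot \frac{1}{175019} = \frac{186180}{429991} + i \sqrt{295170} \cdot \frac{1}{175019} = \frac{186180}{429991} + \frac{i \sqrt{295170}}{175019}$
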